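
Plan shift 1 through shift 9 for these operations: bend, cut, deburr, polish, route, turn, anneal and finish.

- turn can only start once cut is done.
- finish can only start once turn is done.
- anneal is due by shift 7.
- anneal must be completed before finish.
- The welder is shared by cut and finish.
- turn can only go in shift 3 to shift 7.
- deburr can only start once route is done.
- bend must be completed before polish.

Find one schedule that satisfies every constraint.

cut -> shift 1, anneal -> shift 1, route -> shift 1, bend -> shift 1, polish -> shift 2, finish -> shift 4, turn -> shift 3, deburr -> shift 2

Checking: turn(shift 3) before finish(shift 4); bend(shift 1) before polish(shift 2); anneal(shift 1) before finish(shift 4); route(shift 1) before deburr(shift 2); cut(shift 1) before turn(shift 3); cut(shift 1) != finish(shift 4); turn=shift 3 in [shift 3,shift 7]; anneal=shift 1 in [shift 1,shift 7].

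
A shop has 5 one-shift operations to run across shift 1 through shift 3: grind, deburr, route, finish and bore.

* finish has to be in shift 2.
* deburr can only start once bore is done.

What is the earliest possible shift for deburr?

Precedence pushes deburr to at least shift 2.
deburr at shift 2 is achievable: deburr=shift 2, finish=shift 2, grind=shift 1, route=shift 1, bore=shift 1.

shift 2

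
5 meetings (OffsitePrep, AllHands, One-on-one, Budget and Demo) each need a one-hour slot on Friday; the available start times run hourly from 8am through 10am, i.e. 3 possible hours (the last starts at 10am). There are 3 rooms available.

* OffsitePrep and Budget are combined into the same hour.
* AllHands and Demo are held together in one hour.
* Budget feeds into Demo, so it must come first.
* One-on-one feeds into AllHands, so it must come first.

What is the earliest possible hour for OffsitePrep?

OffsitePrep must be in the same hour as Budget, which can't be after 9am, so OffsitePrep is at most 9am.
OffsitePrep at 8am is achievable: Budget=8am, Demo=9am, OffsitePrep=8am, AllHands=9am, One-on-one=8am.

8am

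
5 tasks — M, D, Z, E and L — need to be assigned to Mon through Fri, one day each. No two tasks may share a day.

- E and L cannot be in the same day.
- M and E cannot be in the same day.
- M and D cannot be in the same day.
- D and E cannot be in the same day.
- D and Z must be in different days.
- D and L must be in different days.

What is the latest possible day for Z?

Z at Fri is achievable: L -> Thu; M -> Mon; Z -> Fri; D -> Tue; E -> Wed.

Fri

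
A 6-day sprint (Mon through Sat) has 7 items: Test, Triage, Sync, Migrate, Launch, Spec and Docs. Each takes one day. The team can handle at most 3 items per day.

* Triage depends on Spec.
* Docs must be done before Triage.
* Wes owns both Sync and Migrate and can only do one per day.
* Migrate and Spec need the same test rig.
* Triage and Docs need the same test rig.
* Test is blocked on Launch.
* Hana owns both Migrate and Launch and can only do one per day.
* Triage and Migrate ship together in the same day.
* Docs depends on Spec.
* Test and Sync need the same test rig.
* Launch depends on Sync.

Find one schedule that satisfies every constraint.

Sync -> Mon; Migrate -> Wed; Triage -> Wed; Spec -> Mon; Test -> Wed; Docs -> Tue; Launch -> Tue

Checking: Launch(Tue) before Test(Wed); Spec(Mon) before Docs(Tue); Sync(Mon) before Launch(Tue); Docs(Tue) before Triage(Wed); Spec(Mon) before Triage(Wed); Test(Wed) != Sync(Mon); Triage(Wed) != Docs(Tue); Migrate(Wed) != Launch(Tue); Migrate(Wed) != Spec(Mon); Sync(Mon) != Migrate(Wed); Triage = Migrate = Wed; max 3 per day (cap 3).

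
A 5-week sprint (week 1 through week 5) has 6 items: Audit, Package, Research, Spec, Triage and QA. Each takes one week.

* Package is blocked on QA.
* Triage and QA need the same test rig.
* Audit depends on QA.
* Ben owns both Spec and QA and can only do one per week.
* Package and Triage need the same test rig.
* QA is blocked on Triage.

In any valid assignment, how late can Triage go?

Downstream work caps Triage at week 3.
Triage at week 3 is achievable: Audit -> week 5, Spec -> week 1, Triage -> week 3, Research -> week 1, Package -> week 5, QA -> week 4.

week 3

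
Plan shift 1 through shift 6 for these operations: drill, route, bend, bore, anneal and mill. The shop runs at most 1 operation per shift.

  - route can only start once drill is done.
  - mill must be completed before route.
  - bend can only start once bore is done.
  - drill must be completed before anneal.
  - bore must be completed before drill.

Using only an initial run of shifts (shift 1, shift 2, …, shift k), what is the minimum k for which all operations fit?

6 shifts

The precedence chain requires at least 3 distinct shifts.
With at most 1 per shift and 6 operations, at least 6 shifts are needed.
6 works (last occupied shift: shift 6): for example bend=shift 5; anneal=shift 6; drill=shift 2; mill=shift 3; route=shift 4; bore=shift 1.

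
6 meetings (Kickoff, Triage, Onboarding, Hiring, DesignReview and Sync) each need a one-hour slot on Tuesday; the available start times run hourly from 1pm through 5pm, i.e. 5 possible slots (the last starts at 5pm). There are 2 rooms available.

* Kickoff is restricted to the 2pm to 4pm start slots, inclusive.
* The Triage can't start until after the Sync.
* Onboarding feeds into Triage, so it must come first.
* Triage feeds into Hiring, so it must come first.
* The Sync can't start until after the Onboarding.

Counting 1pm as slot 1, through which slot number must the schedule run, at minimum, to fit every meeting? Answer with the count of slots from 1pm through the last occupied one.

The precedence chain requires at least 4 distinct slots.
With at most 2 per slot and 6 meetings, at least 3 slots are needed.
4 works (last occupied slot: 4pm): for example Kickoff -> 2pm; Triage -> 3pm; Sync -> 2pm; Hiring -> 4pm; DesignReview -> 1pm; Onboarding -> 1pm.

4 slots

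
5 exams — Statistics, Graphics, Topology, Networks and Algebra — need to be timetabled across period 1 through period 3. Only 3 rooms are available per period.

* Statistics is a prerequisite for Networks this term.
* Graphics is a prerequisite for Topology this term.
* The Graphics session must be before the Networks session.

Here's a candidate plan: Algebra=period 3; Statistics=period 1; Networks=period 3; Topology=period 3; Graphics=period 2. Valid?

Statistics is a prerequisite for Networks this term — holds.
Only 3 rooms are available per period — holds.
Graphics is a prerequisite for Topology this term — holds.
The Graphics session must be before the Networks session — holds.

Valid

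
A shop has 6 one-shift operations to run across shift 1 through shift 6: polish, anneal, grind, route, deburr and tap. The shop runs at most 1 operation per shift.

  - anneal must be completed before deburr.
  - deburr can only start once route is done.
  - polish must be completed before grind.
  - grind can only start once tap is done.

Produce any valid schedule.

grind in shift 3; deburr in shift 6; anneal in shift 4; polish in shift 1; route in shift 5; tap in shift 2

Checking: polish(shift 1) before grind(shift 3); route(shift 5) before deburr(shift 6); anneal(shift 4) before deburr(shift 6); tap(shift 2) before grind(shift 3); max 1 per shift (cap 1).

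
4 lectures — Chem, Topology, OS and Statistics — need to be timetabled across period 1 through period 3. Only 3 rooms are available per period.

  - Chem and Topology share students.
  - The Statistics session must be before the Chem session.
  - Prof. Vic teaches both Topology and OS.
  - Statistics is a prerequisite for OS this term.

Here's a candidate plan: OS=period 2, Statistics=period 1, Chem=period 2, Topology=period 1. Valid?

Yes

Statistics is a prerequisite for OS this term — holds.
Prof. Vic teaches both Topology and OS — holds.
The Statistics session must be before the Chem session — holds.
Chem and Topology share students — holds.
Only 3 rooms are available per period — holds.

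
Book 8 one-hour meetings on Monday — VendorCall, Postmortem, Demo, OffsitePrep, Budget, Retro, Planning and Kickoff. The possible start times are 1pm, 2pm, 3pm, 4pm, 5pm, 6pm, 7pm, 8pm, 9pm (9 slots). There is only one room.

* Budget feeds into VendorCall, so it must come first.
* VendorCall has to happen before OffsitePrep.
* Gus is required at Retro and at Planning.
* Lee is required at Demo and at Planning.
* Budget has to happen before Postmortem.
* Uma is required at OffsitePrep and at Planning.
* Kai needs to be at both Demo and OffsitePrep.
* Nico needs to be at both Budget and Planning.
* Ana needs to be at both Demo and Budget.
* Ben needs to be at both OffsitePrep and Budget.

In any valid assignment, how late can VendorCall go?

8pm

Precedence pushes VendorCall to at least 2pm; downstream work caps VendorCall at 8pm.
VendorCall at 8pm is achievable: Budget -> 1pm, Retro -> 4pm, OffsitePrep -> 9pm, Planning -> 5pm, Kickoff -> 6pm, VendorCall -> 8pm, Postmortem -> 2pm, Demo -> 3pm.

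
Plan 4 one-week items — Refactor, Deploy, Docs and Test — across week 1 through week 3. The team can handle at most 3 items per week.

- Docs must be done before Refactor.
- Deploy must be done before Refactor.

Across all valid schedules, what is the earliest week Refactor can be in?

Precedence pushes Refactor to at least week 2.
Refactor at week 2 is achievable: Refactor -> week 2, Test -> week 1, Deploy -> week 1, Docs -> week 1.

week 2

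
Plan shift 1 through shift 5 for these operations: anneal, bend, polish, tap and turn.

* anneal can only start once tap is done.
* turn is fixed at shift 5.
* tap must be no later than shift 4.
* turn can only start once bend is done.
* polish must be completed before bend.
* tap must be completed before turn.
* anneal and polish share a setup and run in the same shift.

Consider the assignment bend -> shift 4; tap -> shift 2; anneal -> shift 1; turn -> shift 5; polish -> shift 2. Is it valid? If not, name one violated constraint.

tap must be no later than shift 4 — holds.
tap must be completed before turn — holds.
anneal can only start once tap is done — violated.
polish must be completed before bend — holds.
turn is fixed at shift 5 — holds.
anneal and polish share a setup and run in the same shift — violated.
turn can only start once bend is done — holds.

Invalid. anneal can only start once tap is done.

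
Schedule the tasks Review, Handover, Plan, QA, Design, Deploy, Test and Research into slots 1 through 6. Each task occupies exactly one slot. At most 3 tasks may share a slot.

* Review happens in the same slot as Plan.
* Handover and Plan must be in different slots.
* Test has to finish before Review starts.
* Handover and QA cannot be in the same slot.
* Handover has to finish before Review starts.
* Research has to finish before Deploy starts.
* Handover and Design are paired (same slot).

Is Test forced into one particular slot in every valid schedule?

No

Test can be 1 (e.g. Test in 1; QA in 3; Plan in 2; Deploy in 3; Design in 1; Handover in 1; Research in 2; Review in 2) or 2 (e.g. Plan=3; Handover=1; Research=1; Deploy=2; QA=2; Test=2; Design=1; Review=3).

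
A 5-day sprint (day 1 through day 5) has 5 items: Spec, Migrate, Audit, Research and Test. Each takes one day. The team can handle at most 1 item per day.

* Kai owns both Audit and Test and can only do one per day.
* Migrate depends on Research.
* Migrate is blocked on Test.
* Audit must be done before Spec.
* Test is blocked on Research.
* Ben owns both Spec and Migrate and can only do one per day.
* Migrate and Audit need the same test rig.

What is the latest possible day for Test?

Precedence pushes Test to at least day 2; downstream work caps Test at day 4.
Test at day 4 is achievable: Test in day 4, Audit in day 2, Migrate in day 5, Spec in day 3, Research in day 1.

day 4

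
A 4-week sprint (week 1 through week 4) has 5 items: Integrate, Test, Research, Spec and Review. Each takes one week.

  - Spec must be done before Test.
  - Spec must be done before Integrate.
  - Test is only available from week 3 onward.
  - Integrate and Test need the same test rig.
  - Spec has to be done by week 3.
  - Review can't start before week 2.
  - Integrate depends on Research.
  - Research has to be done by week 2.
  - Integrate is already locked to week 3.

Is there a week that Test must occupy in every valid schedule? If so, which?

week 4

Test's window is week 3–week 4.
Integrate is fixed at week 3, and Test can't share a week with Integrate.
So Test must be week 4.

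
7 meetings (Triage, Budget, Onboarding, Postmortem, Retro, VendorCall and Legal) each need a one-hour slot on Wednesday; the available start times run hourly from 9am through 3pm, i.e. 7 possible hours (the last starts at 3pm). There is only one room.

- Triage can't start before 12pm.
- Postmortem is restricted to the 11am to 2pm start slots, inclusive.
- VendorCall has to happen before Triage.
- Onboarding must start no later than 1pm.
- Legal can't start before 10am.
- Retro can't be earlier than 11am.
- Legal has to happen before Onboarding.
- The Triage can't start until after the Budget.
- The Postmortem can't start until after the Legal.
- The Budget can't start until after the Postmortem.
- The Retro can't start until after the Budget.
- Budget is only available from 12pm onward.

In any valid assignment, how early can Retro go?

Retro is available from 11am; precedence pushes Retro to at least 1pm.
Retro at 2pm is achievable: Budget -> 12pm; Legal -> 10am; VendorCall -> 9am; Onboarding -> 1pm; Postmortem -> 11am; Retro -> 2pm; Triage -> 3pm.
Nothing earlier works — the capacity limit rule out every hour before 2pm.

2pm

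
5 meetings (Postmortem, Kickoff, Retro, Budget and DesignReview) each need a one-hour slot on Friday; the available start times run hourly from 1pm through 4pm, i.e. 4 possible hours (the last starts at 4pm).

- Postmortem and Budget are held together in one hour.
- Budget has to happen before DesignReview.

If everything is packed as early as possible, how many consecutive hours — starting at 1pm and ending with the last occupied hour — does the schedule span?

2 hours

The precedence chain requires at least 2 distinct hours.
2 works (last occupied hour: 2pm): for example Postmortem=1pm, DesignReview=2pm, Kickoff=1pm, Budget=1pm, Retro=1pm.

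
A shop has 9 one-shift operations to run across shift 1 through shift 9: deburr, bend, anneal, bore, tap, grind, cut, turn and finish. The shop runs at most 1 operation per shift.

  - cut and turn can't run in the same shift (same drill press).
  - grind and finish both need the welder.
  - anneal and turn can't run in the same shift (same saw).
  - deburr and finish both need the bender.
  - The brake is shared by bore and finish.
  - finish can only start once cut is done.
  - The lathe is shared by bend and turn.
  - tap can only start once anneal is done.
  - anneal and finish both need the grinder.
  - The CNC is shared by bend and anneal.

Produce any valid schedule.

deburr=shift 5, anneal=shift 1, turn=shift 9, bore=shift 7, grind=shift 8, bend=shift 6, tap=shift 2, cut=shift 3, finish=shift 4

Checking: anneal(shift 1) before tap(shift 2); cut(shift 3) before finish(shift 4); grind(shift 8) != finish(shift 4); bend(shift 6) != turn(shift 9); anneal(shift 1) != turn(shift 9); deburr(shift 5) != finish(shift 4); cut(shift 3) != turn(shift 9); bend(shift 6) != anneal(shift 1); anneal(shift 1) != finish(shift 4); bore(shift 7) != finish(shift 4); max 1 per shift (cap 1).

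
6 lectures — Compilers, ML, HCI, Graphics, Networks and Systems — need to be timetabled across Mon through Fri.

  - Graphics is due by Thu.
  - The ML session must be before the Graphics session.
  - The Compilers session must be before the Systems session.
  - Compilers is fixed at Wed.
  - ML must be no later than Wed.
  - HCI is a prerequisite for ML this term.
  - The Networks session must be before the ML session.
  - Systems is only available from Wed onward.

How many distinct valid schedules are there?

Splitting on ML: it can be Tue (4), Wed (8). Listing each branch's schedules as (Compilers, HCI, Graphics, Networks, Systems):
ML=Tue: (Wed,Mon,Wed,Mon,Thu) (Wed,Mon,Wed,Mon,Fri) (Wed,Mon,Thu,Mon,Thu) (Wed,Mon,Thu,Mon,Fri) — 4.
ML=Wed: (Wed,Mon,Thu,Mon,Thu) (Wed,Mon,Thu,Mon,Fri) (Wed,Mon,Thu,Tue,Thu) (Wed,Mon,Thu,Tue,Fri) (Wed,Tue,Thu,Mon,Thu) (Wed,Tue,Thu,Mon,Fri) (Wed,Tue,Thu,Tue,Thu) (Wed,Tue,Thu,Tue,Fri) — 8.
Summing: 4 + 8 = 12.

12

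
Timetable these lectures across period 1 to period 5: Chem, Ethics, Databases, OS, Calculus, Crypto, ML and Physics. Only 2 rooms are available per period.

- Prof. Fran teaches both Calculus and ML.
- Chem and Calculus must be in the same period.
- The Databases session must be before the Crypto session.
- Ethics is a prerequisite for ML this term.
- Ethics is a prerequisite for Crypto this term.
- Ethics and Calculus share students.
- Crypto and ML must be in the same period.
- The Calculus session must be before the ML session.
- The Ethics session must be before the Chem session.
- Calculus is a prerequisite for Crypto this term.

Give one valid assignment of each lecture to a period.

Physics=period 4; Ethics=period 1; Chem=period 2; Crypto=period 3; ML=period 3; OS=period 4; Calculus=period 2; Databases=period 1

Checking: Calculus(period 2) before Crypto(period 3); Databases(period 1) before Crypto(period 3); Ethics(period 1) before Chem(period 2); Ethics(period 1) before Crypto(period 3); Ethics(period 1) before ML(period 3); Calculus(period 2) before ML(period 3); Calculus(period 2) != ML(period 3); Ethics(period 1) != Calculus(period 2); Chem = Calculus = period 2; Crypto = ML = period 3; max 2 per period (cap 2).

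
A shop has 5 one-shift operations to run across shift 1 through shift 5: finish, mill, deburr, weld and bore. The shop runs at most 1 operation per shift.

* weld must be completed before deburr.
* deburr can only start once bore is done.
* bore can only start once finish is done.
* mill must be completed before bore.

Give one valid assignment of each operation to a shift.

weld in shift 4; finish in shift 1; deburr in shift 5; bore in shift 3; mill in shift 2

Checking: weld(shift 4) before deburr(shift 5); finish(shift 1) before bore(shift 3); mill(shift 2) before bore(shift 3); bore(shift 3) before deburr(shift 5); max 1 per shift (cap 1).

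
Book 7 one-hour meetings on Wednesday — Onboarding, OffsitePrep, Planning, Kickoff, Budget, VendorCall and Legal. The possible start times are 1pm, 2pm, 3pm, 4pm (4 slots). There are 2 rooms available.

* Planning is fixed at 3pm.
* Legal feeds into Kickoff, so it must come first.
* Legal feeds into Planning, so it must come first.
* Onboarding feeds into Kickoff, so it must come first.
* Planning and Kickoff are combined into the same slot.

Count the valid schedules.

Splitting on Onboarding: it can be 1pm (18), 2pm (18). Listing each branch's schedules as (OffsitePrep, Planning, Kickoff, Budget, VendorCall, Legal):
Onboarding=1pm: (1pm,3pm,3pm,2pm,4pm,2pm) (1pm,3pm,3pm,4pm,2pm,2pm) (1pm,3pm,3pm,4pm,4pm,2pm) (2pm,3pm,3pm,1pm,4pm,2pm) (2pm,3pm,3pm,2pm,4pm,1pm) (2pm,3pm,3pm,4pm,1pm,2pm) (2pm,3pm,3pm,4pm,2pm,1pm) (2pm,3pm,3pm,4pm,4pm,1pm) (2pm,3pm,3pm,4pm,4pm,2pm) (4pm,3pm,3pm,1pm,2pm,2pm) (4pm,3pm,3pm,1pm,4pm,2pm) (4pm,3pm,3pm,2pm,1pm,2pm) (4pm,3pm,3pm,2pm,2pm,1pm) (4pm,3pm,3pm,2pm,4pm,1pm) (4pm,3pm,3pm,2pm,4pm,2pm) (4pm,3pm,3pm,4pm,1pm,2pm) (4pm,3pm,3pm,4pm,2pm,1pm) (4pm,3pm,3pm,4pm,2pm,2pm) — 18.
Onboarding=2pm: (1pm,3pm,3pm,1pm,4pm,2pm) (1pm,3pm,3pm,2pm,4pm,1pm) (1pm,3pm,3pm,4pm,1pm,2pm) (1pm,3pm,3pm,4pm,2pm,1pm) (1pm,3pm,3pm,4pm,4pm,1pm) (1pm,3pm,3pm,4pm,4pm,2pm) (2pm,3pm,3pm,1pm,4pm,1pm) (2pm,3pm,3pm,4pm,1pm,1pm) (2pm,3pm,3pm,4pm,4pm,1pm) (4pm,3pm,3pm,1pm,1pm,2pm) (4pm,3pm,3pm,1pm,2pm,1pm) (4pm,3pm,3pm,1pm,4pm,1pm) (4pm,3pm,3pm,1pm,4pm,2pm) (4pm,3pm,3pm,2pm,1pm,1pm) (4pm,3pm,3pm,2pm,4pm,1pm) (4pm,3pm,3pm,4pm,1pm,1pm) (4pm,3pm,3pm,4pm,1pm,2pm) (4pm,3pm,3pm,4pm,2pm,1pm) — 18.
Summing: 18 + 18 = 36.

36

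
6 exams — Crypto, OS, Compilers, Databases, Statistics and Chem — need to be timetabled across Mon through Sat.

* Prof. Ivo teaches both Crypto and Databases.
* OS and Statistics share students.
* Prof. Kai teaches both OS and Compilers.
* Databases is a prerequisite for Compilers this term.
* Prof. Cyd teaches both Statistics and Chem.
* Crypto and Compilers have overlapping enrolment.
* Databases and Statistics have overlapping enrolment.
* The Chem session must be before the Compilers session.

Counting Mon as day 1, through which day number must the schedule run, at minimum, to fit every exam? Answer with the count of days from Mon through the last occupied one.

3

The precedence chain requires at least 2 distinct days.
Could 2 days be enough, i.e. nothing placed later than Tue? No: Compilers must come after Chem (at Mon or later) → {Tue}; Databases must come before Compilers (at Tue or earlier) → {Mon}; Crypto can't share with Databases (Mon) → {Tue}; Compilers can't share with Crypto (Tue) → nothing is left.
So 2 days is not enough.
3 works (last occupied day: Wed): for example Chem -> Mon, Databases -> Mon, Statistics -> Tue, Compilers -> Tue, OS -> Mon, Crypto -> Wed.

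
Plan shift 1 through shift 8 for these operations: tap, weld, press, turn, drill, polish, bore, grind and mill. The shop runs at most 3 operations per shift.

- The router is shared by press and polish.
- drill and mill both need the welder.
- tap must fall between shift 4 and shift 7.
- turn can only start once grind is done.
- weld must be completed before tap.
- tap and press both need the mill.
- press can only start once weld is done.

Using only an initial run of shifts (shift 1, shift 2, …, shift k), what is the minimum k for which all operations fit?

4

The precedence chain requires at least 2 distinct shifts.
With at most 3 per shift and 9 operations, at least 3 shifts are needed.
tap can't be placed before shift 4, so the schedule must run through at least shift 4.
4 works (last occupied shift: shift 4): for example tap=shift 4, bore=shift 2, press=shift 2, grind=shift 1, drill=shift 1, polish=shift 3, weld=shift 1, turn=shift 2, mill=shift 3.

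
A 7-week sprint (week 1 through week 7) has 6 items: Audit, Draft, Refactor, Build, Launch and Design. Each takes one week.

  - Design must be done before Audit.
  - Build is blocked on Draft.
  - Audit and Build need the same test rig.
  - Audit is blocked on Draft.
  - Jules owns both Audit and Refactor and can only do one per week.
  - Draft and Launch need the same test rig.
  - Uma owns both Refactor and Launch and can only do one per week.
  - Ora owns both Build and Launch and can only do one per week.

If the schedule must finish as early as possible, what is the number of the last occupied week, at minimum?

The precedence chain requires at least 2 distinct weeks.
Could 2 weeks be enough, i.e. nothing placed later than week 2? No: Audit must come after Design (at week 1 or later) → {week 2}; Draft must come before Audit (at week 2 or earlier) → {week 1}; Build must come after Draft (at week 1 or later) → {week 2}; Launch can't share with Draft (week 1) → {week 2}; Launch can't share with Build (week 2) → nothing is left.
So 2 weeks is not enough.
3 works (last occupied week: week 3): for example Audit -> week 2; Draft -> week 1; Refactor -> week 1; Launch -> week 2; Design -> week 1; Build -> week 3.

week 3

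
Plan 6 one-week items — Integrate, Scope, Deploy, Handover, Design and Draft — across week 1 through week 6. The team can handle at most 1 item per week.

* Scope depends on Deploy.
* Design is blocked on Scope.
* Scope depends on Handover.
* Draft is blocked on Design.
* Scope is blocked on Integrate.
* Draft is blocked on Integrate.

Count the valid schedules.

6

Splitting on Integrate: it can be week 1 (2), week 2 (2), week 3 (2). Listing each branch's schedules as (Scope, Deploy, Handover, Design, Draft) by week number:
Integrate=week 1: (4,2,3,5,6) (4,3,2,5,6) — 2.
Integrate=week 2: (4,1,3,5,6) (4,3,1,5,6) — 2.
Integrate=week 3: (4,1,2,5,6) (4,2,1,5,6) — 2.
Summing: 2 + 2 + 2 = 6.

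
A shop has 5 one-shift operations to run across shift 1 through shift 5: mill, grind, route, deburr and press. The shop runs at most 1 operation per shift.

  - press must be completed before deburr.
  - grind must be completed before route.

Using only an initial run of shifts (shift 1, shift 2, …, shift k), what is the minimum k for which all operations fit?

The precedence chain requires at least 2 distinct shifts.
With at most 1 per shift and 5 operations, at least 5 shifts are needed.
5 works (last occupied shift: shift 5): for example grind -> shift 1, press -> shift 3, deburr -> shift 4, route -> shift 2, mill -> shift 5.

5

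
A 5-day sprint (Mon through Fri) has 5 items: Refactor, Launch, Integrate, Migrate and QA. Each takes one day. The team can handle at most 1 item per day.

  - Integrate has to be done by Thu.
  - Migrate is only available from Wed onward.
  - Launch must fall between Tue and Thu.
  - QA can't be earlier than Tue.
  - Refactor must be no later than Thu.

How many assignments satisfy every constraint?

Splitting on Refactor: it can be Mon (10), Tue (4), Wed (3), Thu (3). Listing each branch's schedules as (Launch, Integrate, Migrate, QA):
Refactor=Mon: (Tue,Wed,Thu,Fri) (Tue,Wed,Fri,Thu) (Tue,Thu,Wed,Fri) (Tue,Thu,Fri,Wed) (Wed,Tue,Thu,Fri) (Wed,Tue,Fri,Thu) (Wed,Thu,Fri,Tue) (Thu,Tue,Wed,Fri) (Thu,Tue,Fri,Wed) (Thu,Wed,Fri,Tue) — 10.
Refactor=Tue: (Wed,Mon,Thu,Fri) (Wed,Mon,Fri,Thu) (Thu,Mon,Wed,Fri) (Thu,Mon,Fri,Wed) — 4.
Refactor=Wed: (Tue,Mon,Thu,Fri) (Tue,Mon,Fri,Thu) (Thu,Mon,Fri,Tue) — 3.
Refactor=Thu: (Tue,Mon,Wed,Fri) (Tue,Mon,Fri,Wed) (Wed,Mon,Fri,Tue) — 3.
Summing: 10 + 4 + 3 + 3 = 20.

20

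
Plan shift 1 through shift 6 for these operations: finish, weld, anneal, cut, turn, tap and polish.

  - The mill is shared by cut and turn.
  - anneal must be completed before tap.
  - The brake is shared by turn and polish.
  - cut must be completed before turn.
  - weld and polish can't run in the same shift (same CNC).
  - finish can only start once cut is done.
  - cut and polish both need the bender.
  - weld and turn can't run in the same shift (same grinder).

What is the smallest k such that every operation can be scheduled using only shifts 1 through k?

3 shifts

The precedence chain requires at least 2 distinct shifts.
Could 2 shifts be enough, i.e. nothing placed later than shift 2? No: finish must come after cut (at shift 1 or later) → {shift 2}; cut must come before finish (at shift 2 or earlier) → {shift 1}; turn must come after cut (at shift 1 or later) → {shift 2}; polish can't share with cut (shift 1) → {shift 2}; polish can't share with turn (shift 2) → nothing is left.
So 2 shifts is not enough.
3 works (last occupied shift: shift 3): for example cut -> shift 1; polish -> shift 3; weld -> shift 1; turn -> shift 2; finish -> shift 2; anneal -> shift 1; tap -> shift 2.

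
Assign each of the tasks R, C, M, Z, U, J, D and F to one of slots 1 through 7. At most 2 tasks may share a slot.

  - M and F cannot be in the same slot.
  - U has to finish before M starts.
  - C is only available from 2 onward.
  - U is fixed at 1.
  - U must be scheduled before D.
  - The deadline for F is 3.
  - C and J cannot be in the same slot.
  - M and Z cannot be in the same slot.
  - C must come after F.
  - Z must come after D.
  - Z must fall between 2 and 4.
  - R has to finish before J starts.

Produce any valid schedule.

R=3, F=1, M=4, J=4, C=2, Z=3, U=1, D=2

Checking: U(1) before D(2); D(2) before Z(3); F(1) before C(2); U(1) before M(4); R(3) before J(4); M(4) != F(1); M(4) != Z(3); C(2) != J(4); Z=3 in [2,4]; C=2 in [2,7]; F=1 in [1,3]; U=1 in [1,1]; max 2 per slot (cap 2).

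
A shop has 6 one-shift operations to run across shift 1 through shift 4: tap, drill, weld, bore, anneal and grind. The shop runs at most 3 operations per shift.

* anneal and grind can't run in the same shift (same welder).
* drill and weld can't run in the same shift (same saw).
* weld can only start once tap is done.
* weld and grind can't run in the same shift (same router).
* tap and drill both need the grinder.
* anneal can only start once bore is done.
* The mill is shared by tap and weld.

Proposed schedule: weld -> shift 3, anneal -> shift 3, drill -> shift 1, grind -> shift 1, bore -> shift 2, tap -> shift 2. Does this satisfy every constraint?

Valid

The shop runs at most 3 operations per shift — holds.
The mill is shared by tap and weld — holds.
anneal and grind can't run in the same shift (same welder) — holds.
anneal can only start once bore is done — holds.
drill and weld can't run in the same shift (same saw) — holds.
weld and grind can't run in the same shift (same router) — holds.
tap and drill both need the grinder — holds.
weld can only start once tap is done — holds.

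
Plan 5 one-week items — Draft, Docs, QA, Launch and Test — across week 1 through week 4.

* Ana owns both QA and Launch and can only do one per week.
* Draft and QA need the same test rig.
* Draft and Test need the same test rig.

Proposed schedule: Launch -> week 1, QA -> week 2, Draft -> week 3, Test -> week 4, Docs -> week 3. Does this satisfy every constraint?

Yes, all constraints hold

Draft and QA need the same test rig — holds.
Draft and Test need the same test rig — holds.
Ana owns both QA and Launch and can only do one per week — holds.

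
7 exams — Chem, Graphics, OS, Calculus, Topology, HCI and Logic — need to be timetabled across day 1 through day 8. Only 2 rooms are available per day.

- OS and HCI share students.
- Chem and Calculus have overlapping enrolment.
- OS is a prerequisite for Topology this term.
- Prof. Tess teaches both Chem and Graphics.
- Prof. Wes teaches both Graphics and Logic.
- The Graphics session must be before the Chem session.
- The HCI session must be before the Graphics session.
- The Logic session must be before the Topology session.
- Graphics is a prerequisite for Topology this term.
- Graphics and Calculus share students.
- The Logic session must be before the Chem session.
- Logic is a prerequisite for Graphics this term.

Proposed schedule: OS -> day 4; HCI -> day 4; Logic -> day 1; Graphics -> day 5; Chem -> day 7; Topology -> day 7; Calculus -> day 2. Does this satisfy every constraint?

The Logic session must be before the Topology session — holds.
Only 2 rooms are available per day — holds.
Prof. Wes teaches both Graphics and Logic — holds.
Prof. Tess teaches both Chem and Graphics — holds.
Graphics and Calculus share students — holds.
The HCI session must be before the Graphics session — holds.
OS is a prerequisite for Topology this term — holds.
OS and HCI share students — violated.
The Logic session must be before the Chem session — holds.
Chem and Calculus have overlapping enrolment — holds.
The Graphics session must be before the Chem session — holds.
Graphics is a prerequisite for Topology this term — holds.
Logic is a prerequisite for Graphics this term — holds.

No. OS and HCI share students is not satisfied.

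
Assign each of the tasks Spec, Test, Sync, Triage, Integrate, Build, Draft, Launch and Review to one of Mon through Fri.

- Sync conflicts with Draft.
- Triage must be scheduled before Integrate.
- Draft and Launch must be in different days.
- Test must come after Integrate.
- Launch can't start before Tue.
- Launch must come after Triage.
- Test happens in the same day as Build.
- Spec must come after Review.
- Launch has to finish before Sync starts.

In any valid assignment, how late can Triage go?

Downstream work caps Triage at Wed.
Triage at Wed is achievable: Build in Fri; Spec in Tue; Triage in Wed; Sync in Fri; Launch in Thu; Test in Fri; Draft in Mon; Integrate in Thu; Review in Mon.

Wed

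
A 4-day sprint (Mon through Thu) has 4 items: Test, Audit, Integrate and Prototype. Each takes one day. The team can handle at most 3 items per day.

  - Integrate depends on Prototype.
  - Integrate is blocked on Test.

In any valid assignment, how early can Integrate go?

Tue

Precedence pushes Integrate to at least Tue.
Integrate at Tue is achievable: Test -> Mon, Audit -> Mon, Prototype -> Mon, Integrate -> Tue.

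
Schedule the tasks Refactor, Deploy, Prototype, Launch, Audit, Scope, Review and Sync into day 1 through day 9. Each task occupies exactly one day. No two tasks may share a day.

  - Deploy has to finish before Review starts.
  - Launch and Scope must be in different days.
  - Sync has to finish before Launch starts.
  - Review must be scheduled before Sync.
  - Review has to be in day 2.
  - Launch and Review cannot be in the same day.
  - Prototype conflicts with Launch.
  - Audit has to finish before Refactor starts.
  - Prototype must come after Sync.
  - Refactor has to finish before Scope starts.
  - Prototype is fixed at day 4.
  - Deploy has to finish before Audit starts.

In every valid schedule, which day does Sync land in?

day 3

Review is fixed at day 2 and must come before Sync, so Sync is at least day 3.
Prototype is fixed at day 4 and must come after Sync, so Sync is at most day 3.
So Sync must be day 3.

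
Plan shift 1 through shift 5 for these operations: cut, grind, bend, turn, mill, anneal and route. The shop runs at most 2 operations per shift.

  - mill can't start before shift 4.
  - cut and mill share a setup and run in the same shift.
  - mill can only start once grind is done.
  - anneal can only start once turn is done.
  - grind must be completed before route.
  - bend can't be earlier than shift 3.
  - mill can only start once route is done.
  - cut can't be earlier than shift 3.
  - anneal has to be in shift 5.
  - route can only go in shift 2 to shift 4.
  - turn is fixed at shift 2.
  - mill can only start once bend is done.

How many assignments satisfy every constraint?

Enumerating: mill in shift 4, grind in shift 1, anneal in shift 5, route in shift 2, bend in shift 3, cut in shift 4, turn in shift 2 | bend -> shift 3, route -> shift 3, mill -> shift 4, cut -> shift 4, turn -> shift 2, grind -> shift 1, anneal -> shift 5 | route -> shift 3; bend -> shift 3; anneal -> shift 5; grind -> shift 2; cut -> shift 4; turn -> shift 2; mill -> shift 4.

3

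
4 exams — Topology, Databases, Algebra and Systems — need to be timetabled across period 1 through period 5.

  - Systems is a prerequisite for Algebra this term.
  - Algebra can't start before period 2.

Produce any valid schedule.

Databases in period 1; Algebra in period 2; Systems in period 1; Topology in period 1

Checking: Systems(period 1) before Algebra(period 2); Algebra=period 2 in [period 2,period 5].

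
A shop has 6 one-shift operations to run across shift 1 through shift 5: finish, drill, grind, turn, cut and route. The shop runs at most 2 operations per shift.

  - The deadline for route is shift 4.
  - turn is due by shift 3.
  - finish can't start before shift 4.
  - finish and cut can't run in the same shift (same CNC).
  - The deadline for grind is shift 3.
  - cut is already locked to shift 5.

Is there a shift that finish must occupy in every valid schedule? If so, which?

finish's window is shift 4–shift 5.
cut is fixed at shift 5, and finish can't share a shift with cut.
So finish must be shift 4.

shift 4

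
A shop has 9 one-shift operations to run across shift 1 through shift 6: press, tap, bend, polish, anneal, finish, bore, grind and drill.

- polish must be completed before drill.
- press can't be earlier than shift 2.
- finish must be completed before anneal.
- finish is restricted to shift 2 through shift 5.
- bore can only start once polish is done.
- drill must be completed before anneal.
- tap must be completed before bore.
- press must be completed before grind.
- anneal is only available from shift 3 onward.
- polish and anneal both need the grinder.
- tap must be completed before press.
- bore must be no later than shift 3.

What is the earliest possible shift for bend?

shift 1

bend at shift 1 is achievable: grind in shift 3; press in shift 2; bore in shift 2; bend in shift 1; drill in shift 2; polish in shift 1; finish in shift 2; anneal in shift 3; tap in shift 1.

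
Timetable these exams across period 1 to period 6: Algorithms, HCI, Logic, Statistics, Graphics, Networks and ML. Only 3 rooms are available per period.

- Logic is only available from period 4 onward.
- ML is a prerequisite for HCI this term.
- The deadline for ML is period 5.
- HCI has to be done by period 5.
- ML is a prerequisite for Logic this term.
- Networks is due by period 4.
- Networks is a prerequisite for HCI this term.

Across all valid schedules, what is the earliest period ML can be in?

ML's own window allows nothing later than period 5; downstream work caps ML at period 4.
ML at period 1 is achievable: Algorithms in period 1; ML in period 1; HCI in period 2; Logic in period 4; Statistics in period 2; Graphics in period 2; Networks in period 1.

period 1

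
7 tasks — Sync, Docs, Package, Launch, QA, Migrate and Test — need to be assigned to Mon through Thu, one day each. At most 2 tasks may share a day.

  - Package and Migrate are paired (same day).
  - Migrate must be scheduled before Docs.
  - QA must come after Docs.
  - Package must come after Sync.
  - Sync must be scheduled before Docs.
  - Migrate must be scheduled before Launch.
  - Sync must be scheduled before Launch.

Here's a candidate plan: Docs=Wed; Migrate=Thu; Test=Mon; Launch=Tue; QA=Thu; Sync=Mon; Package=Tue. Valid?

QA must come after Docs — holds.
Sync must be scheduled before Launch — holds.
At most 2 tasks may share a day — holds.
Package and Migrate are paired (same day) — violated.
Package must come after Sync — holds.
Migrate must be scheduled before Launch — violated.
Sync must be scheduled before Docs — holds.
Migrate must be scheduled before Docs — violated.

No. Migrate must be scheduled before Launch is not satisfied.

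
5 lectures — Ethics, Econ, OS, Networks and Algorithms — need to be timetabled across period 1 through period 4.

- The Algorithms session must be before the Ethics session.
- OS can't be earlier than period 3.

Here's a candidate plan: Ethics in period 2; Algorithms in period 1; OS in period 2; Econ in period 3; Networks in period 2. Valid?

No — it violates: OS can't be earlier than period 3

OS can't be earlier than period 3 — violated.
The Algorithms session must be before the Ethics session — holds.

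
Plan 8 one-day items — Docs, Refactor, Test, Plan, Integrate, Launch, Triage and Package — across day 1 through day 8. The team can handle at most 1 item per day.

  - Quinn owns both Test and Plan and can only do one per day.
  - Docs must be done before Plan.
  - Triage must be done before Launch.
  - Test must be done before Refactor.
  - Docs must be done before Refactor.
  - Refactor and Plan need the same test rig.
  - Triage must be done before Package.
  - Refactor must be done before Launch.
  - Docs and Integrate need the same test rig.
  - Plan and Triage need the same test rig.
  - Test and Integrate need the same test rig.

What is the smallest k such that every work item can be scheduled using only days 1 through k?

The precedence chain requires at least 3 distinct days.
With at most 1 per day and 8 work items, at least 8 days are needed.
8 works (last occupied day: day 8): for example Integrate in day 8; Refactor in day 3; Plan in day 6; Triage in day 4; Docs in day 1; Package in day 7; Test in day 2; Launch in day 5.

8 days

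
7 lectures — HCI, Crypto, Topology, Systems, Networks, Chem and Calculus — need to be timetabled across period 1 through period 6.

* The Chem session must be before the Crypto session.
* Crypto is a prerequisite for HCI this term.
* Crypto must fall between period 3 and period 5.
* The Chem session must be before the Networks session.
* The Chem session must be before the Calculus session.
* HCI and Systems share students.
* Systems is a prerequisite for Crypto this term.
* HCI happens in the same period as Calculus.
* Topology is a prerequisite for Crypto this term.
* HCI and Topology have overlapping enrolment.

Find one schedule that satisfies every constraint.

Calculus in period 4; Topology in period 1; Chem in period 1; Crypto in period 3; Networks in period 2; Systems in period 1; HCI in period 4

Checking: Chem(period 1) before Calculus(period 4); Crypto(period 3) before HCI(period 4); Chem(period 1) before Crypto(period 3); Topology(period 1) before Crypto(period 3); Chem(period 1) before Networks(period 2); Systems(period 1) before Crypto(period 3); HCI(period 4) != Systems(period 1); HCI(period 4) != Topology(period 1); HCI = Calculus = period 4; Crypto=period 3 in [period 3,period 5].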